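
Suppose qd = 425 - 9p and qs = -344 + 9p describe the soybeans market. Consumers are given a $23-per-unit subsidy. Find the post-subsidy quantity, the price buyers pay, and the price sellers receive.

q' = 144; buyers pay 281/9; sellers receive 488/9

Pre-subsidy: 425 - 9p = -344 + 9p gives p* = 769/18, q* = 40.5.
With the rebate, buyers effectively pay pb = ps − 23, where ps is the price sellers receive.
Demand in terms of ps becomes qd = 425 − 9(ps − 23) = 632 - 9ps. Setting this equal to supply: 632 - 9ps = -344 + 9ps, so ps = 488/9.
Buyers pay pb = 488/9 − 23 = 281/9; q' = -344 + 9·(488/9) = 144.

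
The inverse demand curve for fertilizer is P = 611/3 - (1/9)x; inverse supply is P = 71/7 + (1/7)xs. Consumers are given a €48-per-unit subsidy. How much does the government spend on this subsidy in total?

Pre-subsidy: 611/3 - (1/9)x = 71/7 + (1/7)x gives x* = 762 and P* = 119.
With the rebate, buyers effectively pay Pb = Ps − 48, where Ps is the price sellers receive.
On the curves, Pb = 611/3 - (1/9)x and Ps = 71/7 + (1/7)x; the wedge Ps − Pb = 48 gives 71/7 + (1/7)x − (611/3 - (1/9)x) = 48, so x' = 951.
Then Pb = 611/3 − (1/9)·951 = 98 and Ps = 71/7 + (1/7)·951 = 146.
Government outlay = subsidy × quantity = 48 × 951 = 45648.

Government cost = €45648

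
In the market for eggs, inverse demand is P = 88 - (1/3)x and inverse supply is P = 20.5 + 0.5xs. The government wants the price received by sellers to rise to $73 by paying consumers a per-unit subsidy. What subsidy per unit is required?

At a seller price of 73, quantity supplied is -41 + 2·73 = 105.
Buyers absorb 105 only when they pay Pb = 88 − (1/3)·105 = 53.
s = Ps − Pb = 73 − 53 = 20.

Required subsidy s = $20 per unit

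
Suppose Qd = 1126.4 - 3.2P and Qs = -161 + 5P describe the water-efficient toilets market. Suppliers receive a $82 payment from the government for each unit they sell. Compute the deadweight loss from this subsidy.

Deadweight loss = $6560

Pre-subsidy: 1126.4 - 3.2P = -161 + 5P gives P* = 157, Q* = 624.
With the subsidy, sellers receive Ps = Pb + 82 for each unit, where Pb is the price buyers pay.
Supply in terms of Pb becomes Qs = -161 + 5(Pb + 82) = 249 + 5Pb. Setting this equal to demand: 1126.4 - 3.2Pb = 249 + 5Pb, so Pb = 107.
Sellers receive Ps = 107 + 82 = 189; Q' = 1126.4 − 3.2·107 = 784.
The subsidy expands output by 784 − 624 = 160 past the efficient level; on those units the gap between marginal cost and willingness to pay runs from 0 up to 82.
DWL = ½ × 82 × 160 = 6560.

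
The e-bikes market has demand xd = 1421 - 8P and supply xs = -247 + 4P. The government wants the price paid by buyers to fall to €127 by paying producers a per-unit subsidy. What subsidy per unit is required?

Required subsidy s = €36 per unit

At a buyer price of 127, quantity demanded is 1421 − 8·127 = 405.
Sellers supply 405 only when they receive Ps with -247 + 4·Ps = 405, i.e. Ps = 163.
s = Ps − Pb = 163 − 127 = 36.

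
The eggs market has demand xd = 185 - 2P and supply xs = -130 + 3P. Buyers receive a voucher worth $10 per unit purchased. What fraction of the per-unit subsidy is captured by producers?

Producer share = 0.4

Pre-subsidy: 185 - 2P = -130 + 3P gives P* = 63, x* = 59.
With the rebate, buyers effectively pay Pb = Ps − 10, where Ps is the price sellers receive.
Demand in terms of Ps becomes xd = 185 − 2(Ps − 10) = 205 - 2Ps. Setting this equal to supply: 205 - 2Ps = -130 + 3Ps, so Ps = 67.
Buyers pay Pb = 67 − 10 = 57; x' = -130 + 3·67 = 71.
Buyers' price falls by P* − Pb = 63 − 57 = 6; sellers' price rises by Ps − P* = 67 − 63 = 4.
So producers capture 4/10 = 0.4 of each unit of subsidy.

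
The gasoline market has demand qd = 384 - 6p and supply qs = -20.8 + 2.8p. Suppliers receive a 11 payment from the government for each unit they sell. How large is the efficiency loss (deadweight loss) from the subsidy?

Pre-subsidy: 384 - 6p = -20.8 + 2.8p gives p* = 46, q* = 108.
With the subsidy, sellers receive ps = pb + 11 for each unit, where pb is the price buyers pay.
Supply in terms of pb becomes qs = -20.8 + 2.8(pb + 11) = 10 + 2.8pb. Setting this equal to demand: 384 - 6pb = 10 + 2.8pb, so pb = 42.5.
Sellers receive ps = 42.5 + 11 = 53.5; q' = 384 − 6·42.5 = 129.
The subsidy expands output by 129 − 108 = 21 past the efficient level; on those units the gap between marginal cost and willingness to pay runs from 0 up to 11.
DWL = ½ × 11 × 21 = 115.5.

Deadweight loss = 115.5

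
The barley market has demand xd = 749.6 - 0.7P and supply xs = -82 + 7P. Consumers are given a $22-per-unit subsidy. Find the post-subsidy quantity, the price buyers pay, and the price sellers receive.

x' = 688; buyers pay $88; sellers receive $110

Pre-subsidy: 749.6 - 0.7P = -82 + 7P gives P* = 108, x* = 674.
With the rebate, buyers effectively pay Pb = Ps − 22, where Ps is the price sellers receive.
Demand in terms of Ps becomes xd = 749.6 − 0.7(Ps − 22) = 765 - 0.7Ps. Setting this equal to supply: 765 - 0.7Ps = -82 + 7Ps, so Ps = 110.
Buyers pay Pb = 110 − 22 = 88; x' = -82 + 7·110 = 688.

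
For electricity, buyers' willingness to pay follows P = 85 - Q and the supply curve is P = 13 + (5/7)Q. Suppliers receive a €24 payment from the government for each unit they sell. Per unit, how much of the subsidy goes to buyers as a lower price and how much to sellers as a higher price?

Pre-subsidy: 85 - Q = 13 + (5/7)Q gives Q* = 42 and P* = 43.
With the subsidy, sellers receive Ps = Pb + 24 for each unit, where Pb is the price buyers pay.
On the curves, Pb = 85 - Q and Ps = 13 + (5/7)Q; the wedge Ps − Pb = 24 gives 13 + (5/7)Q − (85 - Q) = 24, so Q' = 56.
Then Pb = 85 − 1·56 = 29 and Ps = 13 + (5/7)·56 = 53.
Buyers' price falls by P* − Pb = 43 − 29 = 14; sellers' price rises by Ps − P* = 53 − 43 = 10.

Buyers gain €14 per unit; sellers gain €10 per unit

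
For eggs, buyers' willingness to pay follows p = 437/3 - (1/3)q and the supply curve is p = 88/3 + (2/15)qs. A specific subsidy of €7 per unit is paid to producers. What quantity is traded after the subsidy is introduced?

q' = 1850/7

Pre-subsidy: 437/3 - (1/3)q = 88/3 + (2/15)q gives q* = 1745/7 and p* = 438/7.
With the subsidy, sellers receive ps = pb + 7 for each unit, where pb is the price buyers pay.
On the curves, pb = 437/3 - (1/3)q and ps = 88/3 + (2/15)q; the wedge ps − pb = 7 gives 88/3 + (2/15)q − (437/3 - (1/3)q) = 7, so q' = 1850/7.
Then pb = 437/3 − (1/3)·(1850/7) = 403/7 and ps = 88/3 + (2/15)·(1850/7) = 452/7.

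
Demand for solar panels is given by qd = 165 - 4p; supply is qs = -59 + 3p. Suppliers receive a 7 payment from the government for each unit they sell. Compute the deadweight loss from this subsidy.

Deadweight loss = 42

Pre-subsidy: 165 - 4p = -59 + 3p gives p* = 32, q* = 37.
With the subsidy, sellers receive ps = pb + 7 for each unit, where pb is the price buyers pay.
Supply in terms of pb becomes qs = -59 + 3(pb + 7) = -38 + 3pb. Setting this equal to demand: 165 - 4pb = -38 + 3pb, so pb = 29.
Sellers receive ps = 29 + 7 = 36; q' = 165 − 4·29 = 49.
The subsidy expands output by 49 − 37 = 12 past the efficient level; on those units the gap between marginal cost and willingness to pay runs from 0 up to 7.
DWL = ½ × 7 × 12 = 42.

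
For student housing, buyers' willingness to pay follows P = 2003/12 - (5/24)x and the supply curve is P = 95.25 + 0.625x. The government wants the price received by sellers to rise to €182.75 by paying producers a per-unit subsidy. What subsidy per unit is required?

At a seller price of 182.75, quantity supplied is -152.4 + 1.6·182.75 = 140.
Buyers absorb 140 only when they pay Pb = 2003/12 − (5/24)·140 = 137.75.
s = Ps − Pb = 182.75 − 137.75 = 45.

Required subsidy s = €45 per unit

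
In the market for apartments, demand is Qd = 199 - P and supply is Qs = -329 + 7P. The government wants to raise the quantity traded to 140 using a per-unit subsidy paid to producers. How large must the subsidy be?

Required subsidy s = 8 per unit

At Q = 140, invert demand for the buyer price: Pb = (199 − 140)/1 = 59; invert supply for the seller price: Ps = (140 − (-329))/7 = 67.
The subsidy must fill the gap: s = Ps − Pb = 67 − 59 = 8.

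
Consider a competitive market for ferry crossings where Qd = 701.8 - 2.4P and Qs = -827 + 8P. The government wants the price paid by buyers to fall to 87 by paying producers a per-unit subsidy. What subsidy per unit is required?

At a buyer price of 87, quantity demanded is 701.8 − 2.4·87 = 493.
Sellers supply 493 only when they receive Ps with -827 + 8·Ps = 493, i.e. Ps = 165.
s = Ps − Pb = 165 − 87 = 78.

Required subsidy s = 78 per unit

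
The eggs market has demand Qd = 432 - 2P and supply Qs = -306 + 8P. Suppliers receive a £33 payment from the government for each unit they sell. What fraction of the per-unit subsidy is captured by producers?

Producer share = 0.2

Pre-subsidy: 432 - 2P = -306 + 8P gives P* = 73.8, Q* = 284.4.
With the subsidy, sellers receive Ps = Pb + 33 for each unit, where Pb is the price buyers pay.
Supply in terms of Pb becomes Qs = -306 + 8(Pb + 33) = -42 + 8Pb. Setting this equal to demand: 432 - 2Pb = -42 + 8Pb, so Pb = 47.4.
Sellers receive Ps = 47.4 + 33 = 80.4; Q' = 432 − 2·47.4 = 337.2.
Buyers' price falls by P* − Pb = 73.8 − 47.4 = 26.4; sellers' price rises by Ps − P* = 80.4 − 73.8 = 6.6.
So producers capture 6.6/33 = 0.2 of each unit of subsidy.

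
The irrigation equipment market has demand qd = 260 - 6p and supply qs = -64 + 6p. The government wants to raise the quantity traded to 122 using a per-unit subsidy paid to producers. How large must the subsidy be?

At q = 122, invert demand for the buyer price: pb = (260 − 122)/6 = 23; invert supply for the seller price: ps = (122 − (-64))/6 = 31.
The subsidy must fill the gap: s = ps − pb = 31 − 23 = 8.

Required subsidy s = 8 per unit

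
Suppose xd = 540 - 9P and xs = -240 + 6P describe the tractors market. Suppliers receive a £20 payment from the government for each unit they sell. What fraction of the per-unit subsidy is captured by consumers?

Pre-subsidy: 540 - 9P = -240 + 6P gives P* = 52, x* = 72.
With the subsidy, sellers receive Ps = Pb + 20 for each unit, where Pb is the price buyers pay.
Supply in terms of Pb becomes xs = -240 + 6(Pb + 20) = -120 + 6Pb. Setting this equal to demand: 540 - 9Pb = -120 + 6Pb, so Pb = 44.
Sellers receive Ps = 44 + 20 = 64; x' = 540 − 9·44 = 144.
Buyers' price falls by P* − Pb = 52 − 44 = 8; sellers' price rises by Ps − P* = 64 − 52 = 12.
So consumers capture 8/20 = 0.4 of each unit of subsidy.

Consumer share = 0.4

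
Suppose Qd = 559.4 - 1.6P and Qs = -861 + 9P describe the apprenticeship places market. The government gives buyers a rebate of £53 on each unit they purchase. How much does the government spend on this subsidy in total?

Government cost = £22101

Pre-subsidy: 559.4 - 1.6P = -861 + 9P gives P* = 134, Q* = 345.
With the rebate, buyers effectively pay Pb = Ps − 53, where Ps is the price sellers receive.
Demand in terms of Ps becomes Qd = 559.4 − 1.6(Ps − 53) = 644.2 - 1.6Ps. Setting this equal to supply: 644.2 - 1.6Ps = -861 + 9Ps, so Ps = 142.
Buyers pay Pb = 142 − 53 = 89; Q' = -861 + 9·142 = 417.
Government outlay = subsidy × quantity = 53 × 417 = 22101.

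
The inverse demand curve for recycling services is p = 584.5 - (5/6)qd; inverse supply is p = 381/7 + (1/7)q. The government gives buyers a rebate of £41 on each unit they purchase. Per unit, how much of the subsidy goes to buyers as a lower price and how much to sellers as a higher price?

Pre-subsidy: 584.5 - (5/6)q = 381/7 + (1/7)q gives q* = 543 and p* = 132.
With the rebate, buyers effectively pay pb = ps − 41, where ps is the price sellers receive.
On the curves, pb = 584.5 - (5/6)q and ps = 381/7 + (1/7)q; the wedge ps − pb = 41 gives 381/7 + (1/7)q − (584.5 - (5/6)q) = 41, so q' = 585.
Then pb = 584.5 − (5/6)·585 = 97 and ps = 381/7 + (1/7)·585 = 138.
Buyers' price falls by p* − pb = 132 − 97 = 35; sellers' price rises by ps − p* = 138 − 132 = 6.

Buyers gain £35 per unit; sellers gain £6 per unit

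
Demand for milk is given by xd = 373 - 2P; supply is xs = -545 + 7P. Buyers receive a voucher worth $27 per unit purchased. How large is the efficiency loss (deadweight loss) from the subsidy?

Pre-subsidy: 373 - 2P = -545 + 7P gives P* = 102, x* = 169.
With the rebate, buyers effectively pay Pb = Ps − 27, where Ps is the price sellers receive.
Demand in terms of Ps becomes xd = 373 − 2(Ps − 27) = 427 - 2Ps. Setting this equal to supply: 427 - 2Ps = -545 + 7Ps, so Ps = 108.
Buyers pay Pb = 108 − 27 = 81; x' = -545 + 7·108 = 211.
The subsidy expands output by 211 − 169 = 42 past the efficient level; on those units the gap between marginal cost and willingness to pay runs from 0 up to 27.
DWL = ½ × 27 × 42 = 567.

Deadweight loss = $567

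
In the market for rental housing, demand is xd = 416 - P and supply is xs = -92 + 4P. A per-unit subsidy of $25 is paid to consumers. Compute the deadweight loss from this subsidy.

Deadweight loss = $250

Pre-subsidy: 416 - P = -92 + 4P gives P* = 101.6, x* = 314.4.
With the rebate, buyers effectively pay Pb = Ps − 25, where Ps is the price sellers receive.
Demand in terms of Ps becomes xd = 416 − 1(Ps − 25) = 441 - Ps. Setting this equal to supply: 441 - Ps = -92 + 4Ps, so Ps = 106.6.
Buyers pay Pb = 106.6 − 25 = 81.6; x' = -92 + 4·106.6 = 334.4.
The subsidy expands output by 334.4 − 314.4 = 20 past the efficient level; on those units the gap between marginal cost and willingness to pay runs from 0 up to 25.
DWL = ½ × 25 × 20 = 250.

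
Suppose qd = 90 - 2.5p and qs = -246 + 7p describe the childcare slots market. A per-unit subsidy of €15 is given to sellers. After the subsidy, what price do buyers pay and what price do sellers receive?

Pre-subsidy: 90 - 2.5p = -246 + 7p gives p* = 672/19, q* = 30/19.
With the subsidy, sellers receive ps = pb + 15 for each unit, where pb is the price buyers pay.
Supply in terms of pb becomes qs = -246 + 7(pb + 15) = -141 + 7pb. Setting this equal to demand: 90 - 2.5pb = -141 + 7pb, so pb = 462/19.
Sellers receive ps = 462/19 + 15 = 747/19; q' = 90 − 2.5·(462/19) = 555/19.

Buyers pay 462/19; sellers receive 747/19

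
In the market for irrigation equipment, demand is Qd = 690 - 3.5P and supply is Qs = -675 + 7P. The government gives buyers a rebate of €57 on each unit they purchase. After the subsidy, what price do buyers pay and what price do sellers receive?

Buyers pay €92; sellers receive €149

Pre-subsidy: 690 - 3.5P = -675 + 7P gives P* = 130, Q* = 235.
With the rebate, buyers effectively pay Pb = Ps − 57, where Ps is the price sellers receive.
Demand in terms of Ps becomes Qd = 690 − 3.5(Ps − 57) = 889.5 - 3.5Ps. Setting this equal to supply: 889.5 - 3.5Ps = -675 + 7Ps, so Ps = 149.
Buyers pay Pb = 149 − 57 = 92; Q' = -675 + 7·149 = 368.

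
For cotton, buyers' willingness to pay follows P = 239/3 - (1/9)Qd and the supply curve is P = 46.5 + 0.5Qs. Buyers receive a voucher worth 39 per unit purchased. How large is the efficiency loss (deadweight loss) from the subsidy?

Pre-subsidy: 239/3 - (1/9)Q = 46.5 + 0.5Q gives Q* = 597/11 and P* = 810/11.
With the rebate, buyers effectively pay Pb = Ps − 39, where Ps is the price sellers receive.
On the curves, Pb = 239/3 - (1/9)Q and Ps = 46.5 + 0.5Q; the wedge Ps − Pb = 39 gives 46.5 + 0.5Q − (239/3 - (1/9)Q) = 39, so Q' = 1299/11.
Then Pb = 239/3 − (1/9)·(1299/11) = 732/11 and Ps = 46.5 + 0.5·(1299/11) = 1161/11.
The subsidy expands output by 1299/11 − 597/11 = 702/11 past the efficient level; on those units the gap between marginal cost and willingness to pay runs from 0 up to 39.
DWL = ½ × 39 × 702/11 = 13689/11.

Deadweight loss = 13689/11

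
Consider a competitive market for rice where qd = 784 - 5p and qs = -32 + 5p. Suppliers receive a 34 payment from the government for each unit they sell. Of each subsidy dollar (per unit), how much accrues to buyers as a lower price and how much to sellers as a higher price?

Pre-subsidy: 784 - 5p = -32 + 5p gives p* = 81.6, q* = 376.
With the subsidy, sellers receive ps = pb + 34 for each unit, where pb is the price buyers pay.
Supply in terms of pb becomes qs = -32 + 5(pb + 34) = 138 + 5pb. Setting this equal to demand: 784 - 5pb = 138 + 5pb, so pb = 64.6.
Sellers receive ps = 64.6 + 34 = 98.6; q' = 784 − 5·64.6 = 461.
Buyers' price falls by p* − pb = 81.6 − 64.6 = 17; sellers' price rises by ps − p* = 98.6 − 81.6 = 17.

Buyers gain 17 per unit; sellers gain 17 per unit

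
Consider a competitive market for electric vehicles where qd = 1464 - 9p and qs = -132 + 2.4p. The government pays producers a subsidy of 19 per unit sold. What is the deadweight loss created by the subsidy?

Pre-subsidy: 1464 - 9p = -132 + 2.4p gives p* = 140, q* = 204.
With the subsidy, sellers receive ps = pb + 19 for each unit, where pb is the price buyers pay.
Supply in terms of pb becomes qs = -132 + 2.4(pb + 19) = -86.4 + 2.4pb. Setting this equal to demand: 1464 - 9pb = -86.4 + 2.4pb, so pb = 136.
Sellers receive ps = 136 + 19 = 155; q' = 1464 − 9·136 = 240.
The subsidy expands output by 240 − 204 = 36 past the efficient level; on those units the gap between marginal cost and willingness to pay runs from 0 up to 19.
DWL = ½ × 19 × 36 = 342.

Deadweight loss = 342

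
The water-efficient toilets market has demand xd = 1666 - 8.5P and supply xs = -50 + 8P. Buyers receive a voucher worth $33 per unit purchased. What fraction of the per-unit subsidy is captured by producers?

Producer share = 17/33

Pre-subsidy: 1666 - 8.5P = -50 + 8P gives P* = 104, x* = 782.
With the rebate, buyers effectively pay Pb = Ps − 33, where Ps is the price sellers receive.
Demand in terms of Ps becomes xd = 1666 − 8.5(Ps − 33) = 1946.5 - 8.5Ps. Setting this equal to supply: 1946.5 - 8.5Ps = -50 + 8Ps, so Ps = 121.
Buyers pay Pb = 121 − 33 = 88; x' = -50 + 8·121 = 918.
Buyers' price falls by P* − Pb = 104 − 88 = 16; sellers' price rises by Ps − P* = 121 − 104 = 17.
So producers capture 17/33 = 17/33 of each unit of subsidy.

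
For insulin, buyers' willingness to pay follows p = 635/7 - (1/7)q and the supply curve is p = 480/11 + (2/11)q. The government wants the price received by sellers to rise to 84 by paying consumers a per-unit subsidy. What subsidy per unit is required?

At a seller price of 84, quantity supplied is -240 + 5.5·84 = 222.
Buyers absorb 222 only when they pay pb = 635/7 − (1/7)·222 = 59.
s = ps − pb = 84 − 59 = 25.

Required subsidy s = 25 per unit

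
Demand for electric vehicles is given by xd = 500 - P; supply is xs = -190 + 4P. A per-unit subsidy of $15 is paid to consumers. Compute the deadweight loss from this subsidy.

Pre-subsidy: 500 - P = -190 + 4P gives P* = 138, x* = 362.
With the rebate, buyers effectively pay Pb = Ps − 15, where Ps is the price sellers receive.
Demand in terms of Ps becomes xd = 500 − 1(Ps − 15) = 515 - Ps. Setting this equal to supply: 515 - Ps = -190 + 4Ps, so Ps = 141.
Buyers pay Pb = 141 − 15 = 126; x' = -190 + 4·141 = 374.
The subsidy expands output by 374 − 362 = 12 past the efficient level; on those units the gap between marginal cost and willingness to pay runs from 0 up to 15.
DWL = ½ × 15 × 12 = 90.

Deadweight loss = $90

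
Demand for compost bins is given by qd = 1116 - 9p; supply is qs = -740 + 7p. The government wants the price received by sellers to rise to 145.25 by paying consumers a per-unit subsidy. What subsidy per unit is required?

Required subsidy s = 52 per unit

At a seller price of 145.25, quantity supplied is -740 + 7·145.25 = 276.75.
Buyers absorb 276.75 only when they pay pb with 1116 − 9·pb = 276.75, i.e. pb = 93.25.
s = ps − pb = 145.25 − 93.25 = 52.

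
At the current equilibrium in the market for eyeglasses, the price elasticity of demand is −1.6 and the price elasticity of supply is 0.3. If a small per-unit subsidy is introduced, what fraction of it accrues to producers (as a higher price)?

Producer share = 16/19

For a small subsidy around the equilibrium, the benefit split depends on the relative slopes, which at a point are proportional to the elasticities.
Buyer share = εs/(εs + |εd|) = 0.3/(0.3 + 1.6) = 3/19; seller share = |εd|/(εs + |εd|) = 16/19.
So producers capture 16/19 of the subsidy.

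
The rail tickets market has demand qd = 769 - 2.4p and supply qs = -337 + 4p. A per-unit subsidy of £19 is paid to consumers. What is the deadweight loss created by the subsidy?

Pre-subsidy: 769 - 2.4p = -337 + 4p gives p* = 172.8125, q* = 354.25.
With the rebate, buyers effectively pay pb = ps − 19, where ps is the price sellers receive.
Demand in terms of ps becomes qd = 769 − 2.4(ps − 19) = 814.6 - 2.4ps. Setting this equal to supply: 814.6 - 2.4ps = -337 + 4ps, so ps = 179.9375.
Buyers pay pb = 179.9375 − 19 = 160.9375; q' = -337 + 4·179.9375 = 382.75.
The subsidy expands output by 382.75 − 354.25 = 28.5 past the efficient level; on those units the gap between marginal cost and willingness to pay runs from 0 up to 19.
DWL = ½ × 19 × 28.5 = 270.75.

Deadweight loss = £270.75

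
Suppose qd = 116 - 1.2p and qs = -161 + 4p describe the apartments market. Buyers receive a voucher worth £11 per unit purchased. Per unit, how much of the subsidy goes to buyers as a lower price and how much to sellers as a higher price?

Buyers gain 110/13 per unit; sellers gain 33/13 per unit

Pre-subsidy: 116 - 1.2p = -161 + 4p gives p* = 1385/26, q* = 677/13.
With the rebate, buyers effectively pay pb = ps − 11, where ps is the price sellers receive.
Demand in terms of ps becomes qd = 116 − 1.2(ps − 11) = 129.2 - 1.2ps. Setting this equal to supply: 129.2 - 1.2ps = -161 + 4ps, so ps = 1451/26.
Buyers pay pb = 1451/26 − 11 = 1165/26; q' = -161 + 4·(1451/26) = 809/13.
Buyers' price falls by p* − pb = 1385/26 − 1165/26 = 110/13; sellers' price rises by ps − p* = 1451/26 − 1385/26 = 33/13.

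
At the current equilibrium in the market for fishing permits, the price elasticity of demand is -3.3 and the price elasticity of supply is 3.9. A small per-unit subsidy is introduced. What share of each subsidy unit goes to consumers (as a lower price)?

For a small subsidy around the equilibrium, the benefit split depends on the relative slopes, which at a point are proportional to the elasticities.
Buyer share = εs/(εs + |εd|) = 3.9/(3.9 + 3.3) = 13/24; seller share = |εd|/(εs + |εd|) = 11/24.

Consumer share = 13/24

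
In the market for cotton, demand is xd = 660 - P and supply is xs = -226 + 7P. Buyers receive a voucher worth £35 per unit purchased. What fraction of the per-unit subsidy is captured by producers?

Pre-subsidy: 660 - P = -226 + 7P gives P* = 110.75, x* = 549.25.
With the rebate, buyers effectively pay Pb = Ps − 35, where Ps is the price sellers receive.
Demand in terms of Ps becomes xd = 660 − 1(Ps − 35) = 695 - Ps. Setting this equal to supply: 695 - Ps = -226 + 7Ps, so Ps = 115.125.
Buyers pay Pb = 115.125 − 35 = 80.125; x' = -226 + 7·115.125 = 579.875.
Buyers' price falls by P* − Pb = 110.75 − 80.125 = 30.625; sellers' price rises by Ps − P* = 115.125 − 110.75 = 4.375.
So producers capture 4.375/35 = 0.125 of each unit of subsidy.

Producer share = 0.125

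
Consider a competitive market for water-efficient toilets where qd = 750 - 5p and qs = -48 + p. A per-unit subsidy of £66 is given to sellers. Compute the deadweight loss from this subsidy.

Pre-subsidy: 750 - 5p = -48 + p gives p* = 133, q* = 85.
With the subsidy, sellers receive ps = pb + 66 for each unit, where pb is the price buyers pay.
Supply in terms of pb becomes qs = -48 + 1(pb + 66) = 18 + pb. Setting this equal to demand: 750 - 5pb = 18 + pb, so pb = 122.
Sellers receive ps = 122 + 66 = 188; q' = 750 − 5·122 = 140.
The subsidy expands output by 140 − 85 = 55 past the efficient level; on those units the gap between marginal cost and willingness to pay runs from 0 up to 66.
DWL = ½ × 66 × 55 = 1815.

Deadweight loss = £1815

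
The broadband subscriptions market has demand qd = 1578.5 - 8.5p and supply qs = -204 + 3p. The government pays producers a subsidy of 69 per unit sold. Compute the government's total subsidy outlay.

Government cost = 28566

Pre-subsidy: 1578.5 - 8.5p = -204 + 3p gives p* = 155, q* = 261.
With the subsidy, sellers receive ps = pb + 69 for each unit, where pb is the price buyers pay.
Supply in terms of pb becomes qs = -204 + 3(pb + 69) = 3 + 3pb. Setting this equal to demand: 1578.5 - 8.5pb = 3 + 3pb, so pb = 137.
Sellers receive ps = 137 + 69 = 206; q' = 1578.5 − 8.5·137 = 414.
Government outlay = subsidy × quantity = 69 × 414 = 28566.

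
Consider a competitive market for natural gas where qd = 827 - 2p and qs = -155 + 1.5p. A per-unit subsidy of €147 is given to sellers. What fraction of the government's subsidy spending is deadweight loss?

Pre-subsidy: 827 - 2p = -155 + 1.5p gives p* = 1964/7, q* = 1861/7.
With the subsidy, sellers receive ps = pb + 147 for each unit, where pb is the price buyers pay.
Supply in terms of pb becomes qs = -155 + 1.5(pb + 147) = 65.5 + 1.5pb. Setting this equal to demand: 827 - 2pb = 65.5 + 1.5pb, so pb = 1523/7.
Sellers receive ps = 1523/7 + 147 = 2552/7; q' = 827 − 2·(1523/7) = 2743/7.
ΔCS = ½(1861/7 + 2743/7)(1964/7 − 1523/7) = 20718; ΔPS = ½(1861/7 + 2743/7)(2552/7 − 1964/7) = 27624.
Government spending = 147 × 2743/7 = 57603.
DWL = ½ × 147 × (2743/7 − 1861/7) = 9261; fraction = 9261 / 57603 = 441/2743.

DWL / government spending = 441/2743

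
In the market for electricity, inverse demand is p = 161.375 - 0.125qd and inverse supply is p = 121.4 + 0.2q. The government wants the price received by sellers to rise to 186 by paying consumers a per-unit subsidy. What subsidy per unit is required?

At a seller price of 186, quantity supplied is -607 + 5·186 = 323.
Buyers absorb 323 only when they pay pb = 161.375 − 0.125·323 = 121.
s = ps − pb = 186 − 121 = 65.

Required subsidy s = 65 per unit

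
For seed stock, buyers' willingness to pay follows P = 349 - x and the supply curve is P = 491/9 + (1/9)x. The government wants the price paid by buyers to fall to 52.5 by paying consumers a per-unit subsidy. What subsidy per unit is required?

Required subsidy s = 35 per unit

At a buyer price of 52.5, quantity demanded is 349 − 1·52.5 = 296.5.
Sellers supply 296.5 only when they receive Ps = 491/9 + (1/9)·296.5 = 87.5.
s = Ps − Pb = 87.5 − 52.5 = 35.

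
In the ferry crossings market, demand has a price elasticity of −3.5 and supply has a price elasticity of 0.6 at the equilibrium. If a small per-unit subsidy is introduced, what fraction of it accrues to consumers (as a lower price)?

Consumer share = 6/41

For a small subsidy around the equilibrium, the benefit split depends on the relative slopes, which at a point are proportional to the elasticities.
Buyer share = εs/(εs + |εd|) = 0.6/(0.6 + 3.5) = 6/41; seller share = |εd|/(εs + |εd|) = 35/41.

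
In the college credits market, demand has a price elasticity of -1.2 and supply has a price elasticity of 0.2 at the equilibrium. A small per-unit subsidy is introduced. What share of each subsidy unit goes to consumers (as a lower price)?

Consumer share = 1/7

For a small subsidy around the equilibrium, the benefit split depends on the relative slopes, which at a point are proportional to the elasticities.
Buyer share = εs/(εs + |εd|) = 0.2/(0.2 + 1.2) = 1/7; seller share = |εd|/(εs + |εd|) = 6/7.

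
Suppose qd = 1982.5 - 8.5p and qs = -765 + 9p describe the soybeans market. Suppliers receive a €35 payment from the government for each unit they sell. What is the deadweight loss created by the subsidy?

Deadweight loss = €2677.5

Pre-subsidy: 1982.5 - 8.5p = -765 + 9p gives p* = 157, q* = 648.
With the subsidy, sellers receive ps = pb + 35 for each unit, where pb is the price buyers pay.
Supply in terms of pb becomes qs = -765 + 9(pb + 35) = -450 + 9pb. Setting this equal to demand: 1982.5 - 8.5pb = -450 + 9pb, so pb = 139.
Sellers receive ps = 139 + 35 = 174; q' = 1982.5 − 8.5·139 = 801.
The subsidy expands output by 801 − 648 = 153 past the efficient level; on those units the gap between marginal cost and willingness to pay runs from 0 up to 35.
DWL = ½ × 35 × 153 = 2677.5.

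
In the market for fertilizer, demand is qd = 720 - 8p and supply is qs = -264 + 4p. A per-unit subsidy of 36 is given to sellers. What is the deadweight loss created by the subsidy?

Deadweight loss = 1728

Pre-subsidy: 720 - 8p = -264 + 4p gives p* = 82, q* = 64.
With the subsidy, sellers receive ps = pb + 36 for each unit, where pb is the price buyers pay.
Supply in terms of pb becomes qs = -264 + 4(pb + 36) = -120 + 4pb. Setting this equal to demand: 720 - 8pb = -120 + 4pb, so pb = 70.
Sellers receive ps = 70 + 36 = 106; q' = 720 − 8·70 = 160.
The subsidy expands output by 160 − 64 = 96 past the efficient level; on those units the gap between marginal cost and willingness to pay runs from 0 up to 36.
DWL = ½ × 36 × 96 = 1728.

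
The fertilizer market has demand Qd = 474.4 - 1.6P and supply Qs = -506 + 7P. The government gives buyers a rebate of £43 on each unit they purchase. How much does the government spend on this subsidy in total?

Government cost = £14964

Pre-subsidy: 474.4 - 1.6P = -506 + 7P gives P* = 114, Q* = 292.
With the rebate, buyers effectively pay Pb = Ps − 43, where Ps is the price sellers receive.
Demand in terms of Ps becomes Qd = 474.4 − 1.6(Ps − 43) = 543.2 - 1.6Ps. Setting this equal to supply: 543.2 - 1.6Ps = -506 + 7Ps, so Ps = 122.
Buyers pay Pb = 122 − 43 = 79; Q' = -506 + 7·122 = 348.
Government outlay = subsidy × quantity = 43 × 348 = 14964.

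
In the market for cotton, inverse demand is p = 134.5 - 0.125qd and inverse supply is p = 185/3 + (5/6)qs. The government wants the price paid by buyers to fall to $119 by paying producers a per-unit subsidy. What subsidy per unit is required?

Required subsidy s = $46 per unit

At a buyer price of 119, quantity demanded is 1076 − 8·119 = 124.
Sellers supply 124 only when they receive ps = 185/3 + (5/6)·124 = 165.
s = ps − pb = 165 − 119 = 46.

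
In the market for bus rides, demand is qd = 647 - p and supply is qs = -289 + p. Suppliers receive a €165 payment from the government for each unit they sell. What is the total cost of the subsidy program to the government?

Government cost = €43147.5

Pre-subsidy: 647 - p = -289 + p gives p* = 468, q* = 179.
With the subsidy, sellers receive ps = pb + 165 for each unit, where pb is the price buyers pay.
Supply in terms of pb becomes qs = -289 + 1(pb + 165) = -124 + pb. Setting this equal to demand: 647 - pb = -124 + pb, so pb = 385.5.
Sellers receive ps = 385.5 + 165 = 550.5; q' = 647 − 1·385.5 = 261.5.
Government outlay = subsidy × quantity = 165 × 261.5 = 43147.5.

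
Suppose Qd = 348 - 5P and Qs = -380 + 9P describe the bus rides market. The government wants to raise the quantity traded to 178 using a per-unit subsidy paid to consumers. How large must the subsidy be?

Required subsidy s = 28 per unit

At Q = 178, invert demand for the buyer price: Pb = (348 − 178)/5 = 34; invert supply for the seller price: Ps = (178 − (-380))/9 = 62.
The subsidy must fill the gap: s = Ps − Pb = 62 − 34 = 28.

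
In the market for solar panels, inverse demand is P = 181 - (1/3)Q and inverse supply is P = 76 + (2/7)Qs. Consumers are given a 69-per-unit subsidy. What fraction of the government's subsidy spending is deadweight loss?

Pre-subsidy: 181 - (1/3)Q = 76 + (2/7)Q gives Q* = 2205/13 and P* = 1618/13.
With the rebate, buyers effectively pay Pb = Ps − 69, where Ps is the price sellers receive.
On the curves, Pb = 181 - (1/3)Q and Ps = 76 + (2/7)Q; the wedge Ps − Pb = 69 gives 76 + (2/7)Q − (181 - (1/3)Q) = 69, so Q' = 3654/13.
Then Pb = 181 − (1/3)·(3654/13) = 1135/13 and Ps = 76 + (2/7)·(3654/13) = 2032/13.
ΔCS = ½(2205/13 + 3654/13)(1618/13 − 1135/13) = 2829897/338; ΔPS = ½(2205/13 + 3654/13)(2032/13 − 1618/13) = 1212813/169.
Government spending = 69 × 3654/13 = 252126/13.
DWL = ½ × 69 × (3654/13 − 2205/13) = 99981/26; fraction = (99981/26) / (252126/13) = 23/116.

DWL / government spending = 23/116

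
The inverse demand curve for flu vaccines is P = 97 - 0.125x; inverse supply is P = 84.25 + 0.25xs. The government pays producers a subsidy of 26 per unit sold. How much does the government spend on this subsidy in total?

Pre-subsidy: 97 - 0.125x = 84.25 + 0.25x gives x* = 34 and P* = 92.75.
With the subsidy, sellers receive Ps = Pb + 26 for each unit, where Pb is the price buyers pay.
On the curves, Pb = 97 - 0.125x and Ps = 84.25 + 0.25x; the wedge Ps − Pb = 26 gives 84.25 + 0.25x − (97 - 0.125x) = 26, so x' = 310/3.
Then Pb = 97 − 0.125·(310/3) = 1009/12 and Ps = 84.25 + 0.25·(310/3) = 1321/12.
Government outlay = subsidy × quantity = 26 × 310/3 = 8060/3.

Government cost = 8060/3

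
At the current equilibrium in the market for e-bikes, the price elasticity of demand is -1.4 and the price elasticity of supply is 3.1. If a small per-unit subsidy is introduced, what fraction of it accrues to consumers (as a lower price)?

For a small subsidy around the equilibrium, the benefit split depends on the relative slopes, which at a point are proportional to the elasticities.
Buyer share = εs/(εs + |εd|) = 3.1/(3.1 + 1.4) = 31/45; seller share = |εd|/(εs + |εd|) = 14/45.

Consumer share = 31/45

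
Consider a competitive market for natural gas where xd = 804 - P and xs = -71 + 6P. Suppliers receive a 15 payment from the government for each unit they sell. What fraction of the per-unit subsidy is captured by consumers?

Pre-subsidy: 804 - P = -71 + 6P gives P* = 125, x* = 679.
With the subsidy, sellers receive Ps = Pb + 15 for each unit, where Pb is the price buyers pay.
Supply in terms of Pb becomes xs = -71 + 6(Pb + 15) = 19 + 6Pb. Setting this equal to demand: 804 - Pb = 19 + 6Pb, so Pb = 785/7.
Sellers receive Ps = 785/7 + 15 = 890/7; x' = 804 − 1·(785/7) = 4843/7.
Buyers' price falls by P* − Pb = 125 − 785/7 = 90/7; sellers' price rises by Ps − P* = 890/7 − 125 = 15/7.
So consumers capture (90/7)/15 = 6/7 of each unit of subsidy.

Consumer share = 6/7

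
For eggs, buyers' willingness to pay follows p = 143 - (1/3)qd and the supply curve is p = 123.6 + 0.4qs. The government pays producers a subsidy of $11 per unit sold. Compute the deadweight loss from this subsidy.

Pre-subsidy: 143 - (1/3)q = 123.6 + 0.4q gives q* = 291/11 and p* = 1476/11.
With the subsidy, sellers receive ps = pb + 11 for each unit, where pb is the price buyers pay.
On the curves, pb = 143 - (1/3)q and ps = 123.6 + 0.4q; the wedge ps − pb = 11 gives 123.6 + 0.4q − (143 - (1/3)q) = 11, so q' = 456/11.
Then pb = 143 − (1/3)·(456/11) = 1421/11 and ps = 123.6 + 0.4·(456/11) = 1542/11.
The subsidy expands output by 456/11 − 291/11 = 15 past the efficient level; on those units the gap between marginal cost and willingness to pay runs from 0 up to 11.
DWL = ½ × 11 × 15 = 82.5.

Deadweight loss = $82.5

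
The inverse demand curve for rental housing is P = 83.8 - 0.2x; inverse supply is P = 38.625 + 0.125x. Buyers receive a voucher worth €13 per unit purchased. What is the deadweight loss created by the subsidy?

Deadweight loss = €260

Pre-subsidy: 83.8 - 0.2x = 38.625 + 0.125x gives x* = 139 and P* = 56.
With the rebate, buyers effectively pay Pb = Ps − 13, where Ps is the price sellers receive.
On the curves, Pb = 83.8 - 0.2x and Ps = 38.625 + 0.125x; the wedge Ps − Pb = 13 gives 38.625 + 0.125x − (83.8 - 0.2x) = 13, so x' = 179.
Then Pb = 83.8 − 0.2·179 = 48 and Ps = 38.625 + 0.125·179 = 61.
The subsidy expands output by 179 − 139 = 40 past the efficient level; on those units the gap between marginal cost and willingness to pay runs from 0 up to 13.
DWL = ½ × 13 × 40 = 260.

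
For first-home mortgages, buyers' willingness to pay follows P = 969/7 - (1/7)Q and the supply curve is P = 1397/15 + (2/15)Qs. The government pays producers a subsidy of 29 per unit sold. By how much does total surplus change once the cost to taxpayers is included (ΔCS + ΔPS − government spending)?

Net change in total surplus = -1522.5

Pre-subsidy: 969/7 - (1/7)Q = 1397/15 + (2/15)Q gives Q* = 164 and P* = 115.
With the subsidy, sellers receive Ps = Pb + 29 for each unit, where Pb is the price buyers pay.
On the curves, Pb = 969/7 - (1/7)Q and Ps = 1397/15 + (2/15)Q; the wedge Ps − Pb = 29 gives 1397/15 + (2/15)Q − (969/7 - (1/7)Q) = 29, so Q' = 269.
Then Pb = 969/7 − (1/7)·269 = 100 and Ps = 1397/15 + (2/15)·269 = 129.
ΔCS = ½(164 + 269)(115 − 100) = 3247.5; ΔPS = ½(164 + 269)(129 − 115) = 3031.
Government spending = 29 × 269 = 7801.
Net change = 3247.5 + 3031 − 7801 = -1522.5. The loss equals the DWL triangle ½·29·105.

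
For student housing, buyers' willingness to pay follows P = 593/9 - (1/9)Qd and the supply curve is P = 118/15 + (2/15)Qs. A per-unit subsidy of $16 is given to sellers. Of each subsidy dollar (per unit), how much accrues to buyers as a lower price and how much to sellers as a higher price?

Buyers gain 80/11 per unit; sellers gain 96/11 per unit

Pre-subsidy: 593/9 - (1/9)Q = 118/15 + (2/15)Q gives Q* = 2611/11 and P* = 1304/33.
With the subsidy, sellers receive Ps = Pb + 16 for each unit, where Pb is the price buyers pay.
On the curves, Pb = 593/9 - (1/9)Q and Ps = 118/15 + (2/15)Q; the wedge Ps − Pb = 16 gives 118/15 + (2/15)Q − (593/9 - (1/9)Q) = 16, so Q' = 3331/11.
Then Pb = 593/9 − (1/9)·(3331/11) = 1064/33 and Ps = 118/15 + (2/15)·(3331/11) = 1592/33.
Buyers' price falls by P* − Pb = 1304/33 − 1064/33 = 80/11; sellers' price rises by Ps − P* = 1592/33 − 1304/33 = 96/11.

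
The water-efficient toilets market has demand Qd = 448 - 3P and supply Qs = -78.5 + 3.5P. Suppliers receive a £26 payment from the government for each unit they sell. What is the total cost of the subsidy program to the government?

Pre-subsidy: 448 - 3P = -78.5 + 3.5P gives P* = 81, Q* = 205.
With the subsidy, sellers receive Ps = Pb + 26 for each unit, where Pb is the price buyers pay.
Supply in terms of Pb becomes Qs = -78.5 + 3.5(Pb + 26) = 12.5 + 3.5Pb. Setting this equal to demand: 448 - 3Pb = 12.5 + 3.5Pb, so Pb = 67.
Sellers receive Ps = 67 + 26 = 93; Q' = 448 − 3·67 = 247.
Government outlay = subsidy × quantity = 26 × 247 = 6422.

Government cost = £6422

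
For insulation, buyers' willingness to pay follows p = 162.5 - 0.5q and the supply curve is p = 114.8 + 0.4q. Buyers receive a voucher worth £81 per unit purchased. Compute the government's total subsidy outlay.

Pre-subsidy: 162.5 - 0.5q = 114.8 + 0.4q gives q* = 53 and p* = 136.
With the rebate, buyers effectively pay pb = ps − 81, where ps is the price sellers receive.
On the curves, pb = 162.5 - 0.5q and ps = 114.8 + 0.4q; the wedge ps − pb = 81 gives 114.8 + 0.4q − (162.5 - 0.5q) = 81, so q' = 143.
Then pb = 162.5 − 0.5·143 = 91 and ps = 114.8 + 0.4·143 = 172.
Government outlay = subsidy × quantity = 81 × 143 = 11583.

Government cost = £11583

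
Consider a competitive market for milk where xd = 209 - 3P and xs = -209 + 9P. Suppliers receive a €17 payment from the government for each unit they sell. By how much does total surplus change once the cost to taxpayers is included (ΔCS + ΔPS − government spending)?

Net change in total surplus = -€325.125

Pre-subsidy: 209 - 3P = -209 + 9P gives P* = 209/6, x* = 104.5.
With the subsidy, sellers receive Ps = Pb + 17 for each unit, where Pb is the price buyers pay.
Supply in terms of Pb becomes xs = -209 + 9(Pb + 17) = -56 + 9Pb. Setting this equal to demand: 209 - 3Pb = -56 + 9Pb, so Pb = 265/12.
Sellers receive Ps = 265/12 + 17 = 469/12; x' = 209 − 3·(265/12) = 142.75.
ΔCS = ½(104.5 + 142.75)(209/6 − 265/12) = 1576.21875; ΔPS = ½(104.5 + 142.75)(469/12 − 209/6) = 525.40625.
Government spending = 17 × 142.75 = 2426.75.
Net change = 1576.21875 + 525.40625 − 2426.75 = -325.125. The loss equals the DWL triangle ½·17·38.25.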